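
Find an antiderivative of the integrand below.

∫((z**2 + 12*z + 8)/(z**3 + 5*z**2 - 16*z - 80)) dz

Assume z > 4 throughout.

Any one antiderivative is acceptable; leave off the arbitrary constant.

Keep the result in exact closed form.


Answer: log(z - 4) + 3*log(z + 4) - 3*log(z + 5).


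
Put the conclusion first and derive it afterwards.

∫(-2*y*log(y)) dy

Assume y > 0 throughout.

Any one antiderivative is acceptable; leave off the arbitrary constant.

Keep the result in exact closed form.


The answer is -y**2*log(y) + y**2/2.
Step 1. Integrate ∫(-2*y*log(y)) dy by parts with u = log(y), dv = (-2*y) dy, so v = -y**2 [assuming y > 0]: now -y**2*log(y) + ∫(y) dy.
Step 2. Evaluate the standard form: now -y**2*log(y) + y**2/2.
Answer: -y**2*log(y) + y**2/2.


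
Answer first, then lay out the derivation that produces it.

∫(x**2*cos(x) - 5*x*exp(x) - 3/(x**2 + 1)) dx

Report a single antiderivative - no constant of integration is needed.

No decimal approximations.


The answer is x**2*sin(x) - 5*x*exp(x) + 2*x*cos(x) + 5*exp(x) - 2*sin(x) - 3*atan(x).
Step 1. Rewrite: now ∫(-5*x*exp(x)) dx + ∫(x**2*cos(x)) dx + ∫(-3/(x**2 + 1)) dx.
Step 2. Evaluate the standard form: now -3*atan(x) + ∫(-5*x*exp(x)) dx + ∫(x**2*cos(x)) dx.
Step 3. Integrate ∫(x**2*cos(x)) dx by parts with u = x**2, dv = (cos(x)) dx, so v = sin(x): now x**2*sin(x) - 3*atan(x) + ∫(-5*x*exp(x)) dx + ∫(-2*x*sin(x)) dx.
Step 4. Integrate ∫(-2*x*sin(x)) dx by parts with u = x, dv = (-2*sin(x)) dx, so v = 2*cos(x): now x**2*sin(x) + 2*x*cos(x) - 3*atan(x) + ∫(-5*x*exp(x)) dx + ∫(-2*cos(x)) dx.
Step 5. Evaluate the standard form: now x**2*sin(x) + 2*x*cos(x) - 2*sin(x) - 3*atan(x) + ∫(-5*x*exp(x)) dx.
Step 6. Integrate ∫(-5*x*exp(x)) dx by parts with u = x, dv = (-5*exp(x)) dx, so v = -5*exp(x): now x**2*sin(x) - 5*x*exp(x) + 2*x*cos(x) - 2*sin(x) - 3*atan(x) + ∫(5*exp(x)) dx.
Step 7. Evaluate the standard form: now x**2*sin(x) - 5*x*exp(x) + 2*x*cos(x) + 5*exp(x) - 2*sin(x) - 3*atan(x).
Answer: x**2*sin(x) - 5*x*exp(x) + 2*x*cos(x) + 5*exp(x) - 2*sin(x) - 3*atan(x).


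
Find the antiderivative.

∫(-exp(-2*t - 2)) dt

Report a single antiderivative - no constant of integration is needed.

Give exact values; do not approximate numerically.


Answer: exp(-2*t - 2)/2.


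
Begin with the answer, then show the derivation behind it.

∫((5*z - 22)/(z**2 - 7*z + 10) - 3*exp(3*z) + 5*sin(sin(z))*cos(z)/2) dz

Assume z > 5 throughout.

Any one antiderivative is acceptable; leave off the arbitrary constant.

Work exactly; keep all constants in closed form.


The answer is -exp(3*z) + log(z - 5) + 4*log(z - 2) - 5*cos(sin(z))/2.
Step 1. Rewrite: now ∫((5*z - 22)/(z**2 - 7*z + 10)) dz + ∫(5*sin(sin(z))*cos(z)/2) dz + ∫(-3*exp(3*z)) dz.
Step 2. Substitute u = sin(z), turning ∫(5*sin(sin(z))*cos(z)/2) dz into ∫(5*sin(u)/2) du: now ∫((5*z - 22)/(z**2 - 7*z + 10)) dz + ∫(-3*exp(3*z)) dz + ∫(5*sin(u)/2) du.
Step 3. Evaluate the standard form: now -5*cos(u)/2 + ∫((5*z - 22)/(z**2 - 7*z + 10)) dz + ∫(-3*exp(3*z)) dz.
Step 4. Substitute back u = sin(z): now -5*cos(sin(z))/2 + ∫((5*z - 22)/(z**2 - 7*z + 10)) dz + ∫(-3*exp(3*z)) dz.
Step 5. Evaluate the standard form: now -exp(3*z) - 5*cos(sin(z))/2 + ∫((5*z - 22)/(z**2 - 7*z + 10)) dz.
Step 6. Decompose ∫((5*z - 22)/(z**2 - 7*z + 10)) dz by partial fractions, (5*z - 22)/(z**2 - 7*z + 10) = 4/(z - 2) + 1/(z - 5): now -exp(3*z) - 5*cos(sin(z))/2 + ∫(1/(z - 5)) dz + ∫(4/(z - 2)) dz.
Step 7. Evaluate the standard form [assuming z > 2]: now -exp(3*z) + 4*log(z - 2) - 5*cos(sin(z))/2 + ∫(1/(z - 5)) dz.
Step 8. Evaluate the standard form [assuming z > 5]: now -exp(3*z) + log(z - 5) + 4*log(z - 2) - 5*cos(sin(z))/2.
Answer: -exp(3*z) + log(z - 5) + 4*log(z - 2) - 5*cos(sin(z))/2.


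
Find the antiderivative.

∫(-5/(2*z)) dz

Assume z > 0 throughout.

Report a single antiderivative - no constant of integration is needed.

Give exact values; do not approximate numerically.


Answer: -5*log(z)/2.


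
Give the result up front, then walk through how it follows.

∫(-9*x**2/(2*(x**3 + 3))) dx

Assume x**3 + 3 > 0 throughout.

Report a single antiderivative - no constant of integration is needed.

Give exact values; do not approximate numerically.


The answer is -3*log(x**3 + 3)/2.
Step 1. Substitute u = x**3 + 3, turning ∫(-9*x**2/(2*(x**3 + 3))) dx into ∫(-3/(2*u)) du: now ∫(-3/(2*u)) du.
Step 2. Evaluate the standard form [assuming u > 0]: now -3*log(u)/2.
Step 3. Substitute back u = x**3 + 3: now -3*log(x**3 + 3)/2.
Answer: -3*log(x**3 + 3)/2.


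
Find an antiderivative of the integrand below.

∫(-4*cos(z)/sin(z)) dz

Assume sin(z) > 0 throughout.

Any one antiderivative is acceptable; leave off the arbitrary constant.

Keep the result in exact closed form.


Answer: -4*log(sin(z)).


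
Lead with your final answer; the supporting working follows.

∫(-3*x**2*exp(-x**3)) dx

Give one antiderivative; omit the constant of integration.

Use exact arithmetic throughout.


The answer is exp(-x**3).
Step 1. Substitute u = x**3, turning ∫(-3*x**2*exp(-x**3)) dx into ∫(-exp(-u)) du: now ∫(-exp(-u)) du.
Step 2. Evaluate the standard form: now exp(-u).
Step 3. Substitute back u = x**3: now exp(-x**3).
Answer: exp(-x**3).


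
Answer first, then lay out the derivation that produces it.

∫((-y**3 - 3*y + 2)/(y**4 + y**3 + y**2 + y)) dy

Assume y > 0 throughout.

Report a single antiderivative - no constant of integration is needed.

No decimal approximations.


The answer is 2*log(y) - 3*log(y + 1) - 2*atan(y).
Step 1. Decompose ∫((-y**3 - 3*y + 2)/(y**4 + y**3 + y**2 + y)) dy by partial fractions, (-y**3 - 3*y + 2)/(y**4 + y**3 + y**2 + y) = -2/(y**2 + 1) - 3/(y + 1) + 2/y: now ∫(2/y) dy + ∫(-3/(y + 1)) dy + ∫(-2/(y**2 + 1)) dy.
Step 2. Evaluate the standard form [assuming y > -1]: now -3*log(y + 1) + ∫(2/y) dy + ∫(-2/(y**2 + 1)) dy.
Step 3. Evaluate the standard form [assuming y > 0]: now 2*log(y) - 3*log(y + 1) + ∫(-2/(y**2 + 1)) dy.
Step 4. Evaluate the standard form: now 2*log(y) - 3*log(y + 1) - 2*atan(y).
Answer: 2*log(y) - 3*log(y + 1) - 2*atan(y).


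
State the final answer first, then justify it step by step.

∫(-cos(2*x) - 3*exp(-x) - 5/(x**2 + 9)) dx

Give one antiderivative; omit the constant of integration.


The answer is -sin(2*x)/2 - 5*atan(x/3)/3 + 3*exp(-x).
Step 1. Rewrite: now ∫(-5/(x**2 + 9)) dx + ∫(-3*exp(-x)) dx + ∫(-cos(2*x)) dx.
Step 2. Evaluate the standard form: now -sin(2*x)/2 + ∫(-5/(x**2 + 9)) dx + ∫(-3*exp(-x)) dx.
Step 3. Evaluate the standard form: now -sin(2*x)/2 - 5*atan(x/3)/3 + ∫(-3*exp(-x)) dx.
Step 4. Evaluate the standard form: now -sin(2*x)/2 - 5*atan(x/3)/3 + 3*exp(-x).
Answer: -sin(2*x)/2 - 5*atan(x/3)/3 + 3*exp(-x).


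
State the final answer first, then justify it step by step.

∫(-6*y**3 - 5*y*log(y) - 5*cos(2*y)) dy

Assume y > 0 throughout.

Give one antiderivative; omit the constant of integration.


The answer is -3*y**4/2 - 5*y**2*log(y)/2 + 5*y**2/4 - 5*sin(2*y)/2.
Step 1. Rewrite: now ∫(-6*y**3) dy + ∫(-5*y*log(y)) dy + ∫(-5*cos(2*y)) dy.
Step 2. Integrate ∫(-5*y*log(y)) dy by parts with u = log(y), dv = (-5*y) dy, so v = -5*y**2/2 [assuming y > 0]: now -5*y**2*log(y)/2 + ∫(5*y/2) dy + ∫(-6*y**3) dy + ∫(-5*cos(2*y)) dy.
Step 3. Evaluate the standard form: now -5*y**2*log(y)/2 + 5*y**2/4 + ∫(-6*y**3) dy + ∫(-5*cos(2*y)) dy.
Step 4. Evaluate the standard form: now -3*y**4/2 - 5*y**2*log(y)/2 + 5*y**2/4 + ∫(-5*cos(2*y)) dy.
Step 5. Evaluate the standard form: now -3*y**4/2 - 5*y**2*log(y)/2 + 5*y**2/4 - 5*sin(2*y)/2.
Answer: -3*y**4/2 - 5*y**2*log(y)/2 + 5*y**2/4 - 5*sin(2*y)/2.


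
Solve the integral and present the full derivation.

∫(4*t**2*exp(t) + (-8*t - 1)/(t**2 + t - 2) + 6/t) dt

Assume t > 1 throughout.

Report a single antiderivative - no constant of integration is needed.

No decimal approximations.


Step 1. Rewrite: now ∫(6/t) dt + ∫(4*t**2*exp(t)) dt + ∫((-8*t - 1)/(t**2 + t - 2)) dt.
Step 2. Evaluate the standard form [assuming t > 0]: now 6*log(t) + ∫(4*t**2*exp(t)) dt + ∫((-8*t - 1)/(t**2 + t - 2)) dt.
Step 3. Decompose ∫((-8*t - 1)/(t**2 + t - 2)) dt by partial fractions, (-8*t - 1)/(t**2 + t - 2) = -5/(t + 2) - 3/(t - 1): now 6*log(t) + ∫(4*t**2*exp(t)) dt + ∫(-3/(t - 1)) dt + ∫(-5/(t + 2)) dt.
Step 4. Evaluate the standard form [assuming t > 1]: now 6*log(t) - 3*log(t - 1) + ∫(4*t**2*exp(t)) dt + ∫(-5/(t + 2)) dt.
Step 5. Evaluate the standard form [assuming t > -2]: now 6*log(t) - 3*log(t - 1) - 5*log(t + 2) + ∫(4*t**2*exp(t)) dt.
Step 6. Integrate ∫(4*t**2*exp(t)) dt by parts with u = t**2, dv = (4*exp(t)) dt, so v = 4*exp(t): now 4*t**2*exp(t) + 6*log(t) - 3*log(t - 1) - 5*log(t + 2) + ∫(-8*t*exp(t)) dt.
Step 7. Integrate ∫(-8*t*exp(t)) dt by parts with u = t, dv = (-8*exp(t)) dt, so v = -8*exp(t): now 4*t**2*exp(t) - 8*t*exp(t) + 6*log(t) - 3*log(t - 1) - 5*log(t + 2) + ∫(8*exp(t)) dt.
Step 8. Evaluate the standard form: now 4*t**2*exp(t) - 8*t*exp(t) + 8*exp(t) + 6*log(t) - 3*log(t - 1) - 5*log(t + 2).
Answer: 4*t**2*exp(t) - 8*t*exp(t) + 8*exp(t) + 6*log(t) - 3*log(t - 1) - 5*log(t + 2).


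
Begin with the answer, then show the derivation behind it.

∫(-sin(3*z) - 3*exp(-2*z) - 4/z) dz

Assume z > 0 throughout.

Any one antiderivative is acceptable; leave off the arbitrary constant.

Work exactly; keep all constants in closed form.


The answer is -4*log(z) + cos(3*z)/3 + 3*exp(-2*z)/2.
Step 1. Rewrite: now ∫(-4/z) dz + ∫(-3*exp(-2*z)) dz + ∫(-sin(3*z)) dz.
Step 2. Evaluate the standard form: now cos(3*z)/3 + ∫(-4/z) dz + ∫(-3*exp(-2*z)) dz.
Step 3. Evaluate the standard form [assuming z > 0]: now -4*log(z) + cos(3*z)/3 + ∫(-3*exp(-2*z)) dz.
Step 4. Evaluate the standard form: now -4*log(z) + cos(3*z)/3 + 3*exp(-2*z)/2.
Answer: -4*log(z) + cos(3*z)/3 + 3*exp(-2*z)/2.


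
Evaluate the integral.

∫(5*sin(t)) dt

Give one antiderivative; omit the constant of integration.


Answer: -5*cos(t).


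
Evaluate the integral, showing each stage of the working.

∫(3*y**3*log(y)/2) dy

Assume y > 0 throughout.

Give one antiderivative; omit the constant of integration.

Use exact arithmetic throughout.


Step 1. Integrate ∫(3*y**3*log(y)/2) dy by parts with u = log(y), dv = (3*y**3/2) dy, so v = 3*y**4/8 [assuming y > 0]: now 3*y**4*log(y)/8 + ∫(-3*y**3/8) dy.
Step 2. Evaluate the standard form: now 3*y**4*log(y)/8 - 3*y**4/32.
Answer: 3*y**4*log(y)/8 - 3*y**4/32.


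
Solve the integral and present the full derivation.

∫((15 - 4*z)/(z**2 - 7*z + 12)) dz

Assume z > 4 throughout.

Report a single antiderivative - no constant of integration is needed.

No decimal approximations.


Step 1. Decompose ∫((15 - 4*z)/(z**2 - 7*z + 12)) dz by partial fractions, (15 - 4*z)/(z**2 - 7*z + 12) = -3/(z - 3) - 1/(z - 4): now ∫(-1/(z - 4)) dz + ∫(-3/(z - 3)) dz.
Step 2. Evaluate the standard form [assuming z > 4]: now -log(z - 4) + ∫(-3/(z - 3)) dz.
Step 3. Evaluate the standard form [assuming z > 3]: now -log(z - 4) - 3*log(z - 3).
Answer: -log(z - 4) - 3*log(z - 3).


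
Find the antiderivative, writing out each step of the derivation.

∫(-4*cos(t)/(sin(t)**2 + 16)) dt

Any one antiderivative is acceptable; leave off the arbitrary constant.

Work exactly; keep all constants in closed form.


Step 1. Substitute u = sin(t), turning ∫(-4*cos(t)/(sin(t)**2 + 16)) dt into ∫(-4/(u**2 + 16)) du: now ∫(-4/(u**2 + 16)) du.
Step 2. Evaluate the standard form: now -atan(u/4).
Step 3. Substitute back u = sin(t): now -atan(sin(t)/4).
Answer: -atan(sin(t)/4).


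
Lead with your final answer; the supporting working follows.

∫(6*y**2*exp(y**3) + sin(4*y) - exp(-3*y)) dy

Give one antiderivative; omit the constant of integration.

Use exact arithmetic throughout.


The answer is 2*exp(y**3) - cos(4*y)/4 + exp(-3*y)/3.
Step 1. Rewrite: now ∫(6*y**2*exp(y**3)) dy + ∫(-exp(-3*y)) dy + ∫(sin(4*y)) dy.
Step 2. Substitute u = y**3, turning ∫(6*y**2*exp(y**3)) dy into ∫(2*exp(u)) du: now ∫(2*exp(u)) du + ∫(-exp(-3*y)) dy + ∫(sin(4*y)) dy.
Step 3. Evaluate the standard form: now 2*exp(u) + ∫(-exp(-3*y)) dy + ∫(sin(4*y)) dy.
Step 4. Substitute back u = y**3: now 2*exp(y**3) + ∫(-exp(-3*y)) dy + ∫(sin(4*y)) dy.
Step 5. Evaluate the standard form: now 2*exp(y**3) + ∫(sin(4*y)) dy + exp(-3*y)/3.
Step 6. Evaluate the standard form: now 2*exp(y**3) - cos(4*y)/4 + exp(-3*y)/3.
Answer: 2*exp(y**3) - cos(4*y)/4 + exp(-3*y)/3.


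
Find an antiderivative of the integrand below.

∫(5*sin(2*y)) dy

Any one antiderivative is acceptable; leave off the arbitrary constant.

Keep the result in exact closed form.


Answer: -5*cos(2*y)/2.


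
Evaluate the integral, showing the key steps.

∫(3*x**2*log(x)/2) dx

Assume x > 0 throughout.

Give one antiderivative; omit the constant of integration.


Step 1. Integrate ∫(3*x**2*log(x)/2) dx by parts with u = log(x), dv = (3*x**2/2) dx, so v = x**3/2 [assuming x > 0]: now x**3*log(x)/2 + ∫(-x**2/2) dx.
Step 2. Evaluate the standard form: now x**3*log(x)/2 - x**3/6.
Answer: x**3*log(x)/2 - x**3/6.


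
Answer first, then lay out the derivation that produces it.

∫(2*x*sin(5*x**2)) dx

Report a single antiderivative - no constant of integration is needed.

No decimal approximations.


The answer is -cos(5*x**2)/5.
Step 1. Substitute u = x**2, turning ∫(2*x*sin(5*x**2)) dx into ∫(sin(5*u)) du: now ∫(sin(5*u)) du.
Step 2. Evaluate the standard form: now -cos(5*u)/5.
Step 3. Substitute back u = x**2: now -cos(5*x**2)/5.
Answer: -cos(5*x**2)/5.


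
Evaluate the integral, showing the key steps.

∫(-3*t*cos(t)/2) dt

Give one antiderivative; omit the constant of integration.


Step 1. Integrate ∫(-3*t*cos(t)/2) dt by parts with u = t, dv = (-3*cos(t)/2) dt, so v = -3*sin(t)/2: now -3*t*sin(t)/2 + ∫(3*sin(t)/2) dt.
Step 2. Evaluate the standard form: now -3*t*sin(t)/2 - 3*cos(t)/2.
Answer: -3*t*sin(t)/2 - 3*cos(t)/2.


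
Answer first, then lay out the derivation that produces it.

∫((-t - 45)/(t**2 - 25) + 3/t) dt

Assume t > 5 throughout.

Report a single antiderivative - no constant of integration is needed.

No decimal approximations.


The answer is 3*log(t) - 5*log(t - 5) + 4*log(t + 5).
Step 1. Rewrite: now ∫(3/t) dt + ∫((-t - 45)/(t**2 - 25)) dt.
Step 2. Evaluate the standard form [assuming t > 0]: now 3*log(t) + ∫((-t - 45)/(t**2 - 25)) dt.
Step 3. Decompose ∫((-t - 45)/(t**2 - 25)) dt by partial fractions, (-t - 45)/(t**2 - 25) = 4/(t + 5) - 5/(t - 5): now 3*log(t) + ∫(-5/(t - 5)) dt + ∫(4/(t + 5)) dt.
Step 4. Evaluate the standard form [assuming t > -5]: now 3*log(t) + 4*log(t + 5) + ∫(-5/(t - 5)) dt.
Step 5. Evaluate the standard form [assuming t > 5]: now 3*log(t) - 5*log(t - 5) + 4*log(t + 5).
Answer: 3*log(t) - 5*log(t - 5) + 4*log(t + 5).


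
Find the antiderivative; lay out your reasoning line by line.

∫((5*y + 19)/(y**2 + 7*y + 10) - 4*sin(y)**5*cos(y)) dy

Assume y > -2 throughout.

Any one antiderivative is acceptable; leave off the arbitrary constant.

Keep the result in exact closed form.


Step 1. Rewrite: now ∫((5*y + 19)/(y**2 + 7*y + 10)) dy + ∫(-4*sin(y)**5*cos(y)) dy.
Step 2. Substitute u = sin(y), turning ∫(-4*sin(y)**5*cos(y)) dy into ∫(-4*u**5) du: now ∫(-4*u**5) du + ∫((5*y + 19)/(y**2 + 7*y + 10)) dy.
Step 3. Evaluate the standard form: now -2*u**6/3 + ∫((5*y + 19)/(y**2 + 7*y + 10)) dy.
Step 4. Substitute back u = sin(y): now -2*sin(y)**6/3 + ∫((5*y + 19)/(y**2 + 7*y + 10)) dy.
Step 5. Decompose ∫((5*y + 19)/(y**2 + 7*y + 10)) dy by partial fractions, (5*y + 19)/(y**2 + 7*y + 10) = 2/(y + 5) + 3/(y + 2): now -2*sin(y)**6/3 + ∫(3/(y + 2)) dy + ∫(2/(y + 5)) dy.
Step 6. Evaluate the standard form [assuming y > -2]: now 3*log(y + 2) - 2*sin(y)**6/3 + ∫(2/(y + 5)) dy.
Step 7. Evaluate the standard form [assuming y > -5]: now 3*log(y + 2) + 2*log(y + 5) - 2*sin(y)**6/3.
Answer: 3*log(y + 2) + 2*log(y + 5) - 2*sin(y)**6/3.


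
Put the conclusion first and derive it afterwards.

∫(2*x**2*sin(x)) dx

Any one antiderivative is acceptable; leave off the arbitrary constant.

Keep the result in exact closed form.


The answer is -2*x**2*cos(x) + 4*x*sin(x) + 4*cos(x).
Step 1. Integrate ∫(2*x**2*sin(x)) dx by parts with u = x**2, dv = (2*sin(x)) dx, so v = -2*cos(x): now -2*x**2*cos(x) + ∫(4*x*cos(x)) dx.
Step 2. Integrate ∫(4*x*cos(x)) dx by parts with u = x, dv = (4*cos(x)) dx, so v = 4*sin(x): now -2*x**2*cos(x) + 4*x*sin(x) + ∫(-4*sin(x)) dx.
Step 3. Evaluate the standard form: now -2*x**2*cos(x) + 4*x*sin(x) + 4*cos(x).
Answer: -2*x**2*cos(x) + 4*x*sin(x) + 4*cos(x).


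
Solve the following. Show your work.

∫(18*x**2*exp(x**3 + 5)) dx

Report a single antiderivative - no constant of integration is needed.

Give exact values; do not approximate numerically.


Step 1. Substitute u = x**3 + 5, turning ∫(18*x**2*exp(x**3 + 5)) dx into ∫(6*exp(u)) du: now ∫(6*exp(u)) du.
Step 2. Evaluate the standard form: now 6*exp(u).
Step 3. Substitute back u = x**3 + 5: now 6*exp(x**3 + 5).
Answer: 6*exp(x**3 + 5).


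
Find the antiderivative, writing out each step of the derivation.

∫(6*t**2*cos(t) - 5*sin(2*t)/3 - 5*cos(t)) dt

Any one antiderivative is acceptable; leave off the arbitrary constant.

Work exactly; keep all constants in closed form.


Step 1. Rewrite: now ∫(6*t**2*cos(t)) dt + ∫(-5*sin(2*t)/3) dt + ∫(-5*cos(t)) dt.
Step 2. Integrate ∫(6*t**2*cos(t)) dt by parts with u = t**2, dv = (6*cos(t)) dt, so v = 6*sin(t): now 6*t**2*sin(t) + ∫(-12*t*sin(t)) dt + ∫(-5*sin(2*t)/3) dt + ∫(-5*cos(t)) dt.
Step 3. Integrate ∫(-12*t*sin(t)) dt by parts with u = t, dv = (-12*sin(t)) dt, so v = 12*cos(t): now 6*t**2*sin(t) + 12*t*cos(t) + ∫(-5*sin(2*t)/3) dt + ∫(-12*cos(t)) dt + ∫(-5*cos(t)) dt.
Step 4. Evaluate the standard form: now 6*t**2*sin(t) + 12*t*cos(t) - 12*sin(t) + ∫(-5*sin(2*t)/3) dt + ∫(-5*cos(t)) dt.
Step 5. Evaluate the standard form: now 6*t**2*sin(t) + 12*t*cos(t) - 12*sin(t) + 5*cos(2*t)/6 + ∫(-5*cos(t)) dt.
Step 6. Evaluate the standard form: now 6*t**2*sin(t) + 12*t*cos(t) - 17*sin(t) + 5*cos(2*t)/6.
Answer: 6*t**2*sin(t) + 12*t*cos(t) - 17*sin(t) + 5*cos(2*t)/6.


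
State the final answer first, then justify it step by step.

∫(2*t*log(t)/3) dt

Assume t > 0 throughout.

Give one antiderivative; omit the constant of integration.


The answer is t**2*log(t)/3 - t**2/6.
Step 1. Integrate ∫(2*t*log(t)/3) dt by parts with u = log(t), dv = (2*t/3) dt, so v = t**2/3 [assuming t > 0]: now t**2*log(t)/3 + ∫(-t/3) dt.
Step 2. Evaluate the standard form: now t**2*log(t)/3 - t**2/6.
Answer: t**2*log(t)/3 - t**2/6.


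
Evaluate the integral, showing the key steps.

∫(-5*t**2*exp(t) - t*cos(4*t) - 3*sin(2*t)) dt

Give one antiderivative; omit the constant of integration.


Step 1. Rewrite: now ∫(-t*cos(4*t)) dt + ∫(-5*t**2*exp(t)) dt + ∫(-3*sin(2*t)) dt.
Step 2. Evaluate the standard form: now 3*cos(2*t)/2 + ∫(-t*cos(4*t)) dt + ∫(-5*t**2*exp(t)) dt.
Step 3. Integrate ∫(-5*t**2*exp(t)) dt by parts with u = t**2, dv = (-5*exp(t)) dt, so v = -5*exp(t): now -5*t**2*exp(t) + 3*cos(2*t)/2 + ∫(10*t*exp(t)) dt + ∫(-t*cos(4*t)) dt.
Step 4. Integrate ∫(10*t*exp(t)) dt by parts with u = t, dv = (10*exp(t)) dt, so v = 10*exp(t): now -5*t**2*exp(t) + 10*t*exp(t) + 3*cos(2*t)/2 + ∫(-t*cos(4*t)) dt + ∫(-10*exp(t)) dt.
Step 5. Evaluate the standard form: now -5*t**2*exp(t) + 10*t*exp(t) - 10*exp(t) + 3*cos(2*t)/2 + ∫(-t*cos(4*t)) dt.
Step 6. Integrate ∫(-t*cos(4*t)) dt by parts with u = t, dv = (-cos(4*t)) dt, so v = -sin(4*t)/4: now -5*t**2*exp(t) + 10*t*exp(t) - t*sin(4*t)/4 - 10*exp(t) + 3*cos(2*t)/2 + ∫(sin(4*t)/4) dt.
Step 7. Evaluate the standard form: now -5*t**2*exp(t) + 10*t*exp(t) - t*sin(4*t)/4 - 10*exp(t) + 3*cos(2*t)/2 - cos(4*t)/16.
Answer: -5*t**2*exp(t) + 10*t*exp(t) - t*sin(4*t)/4 - 10*exp(t) + 3*cos(2*t)/2 - cos(4*t)/16.


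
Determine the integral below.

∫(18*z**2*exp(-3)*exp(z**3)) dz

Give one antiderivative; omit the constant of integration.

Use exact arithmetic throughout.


Answer: 6*exp(z**3 - 3).


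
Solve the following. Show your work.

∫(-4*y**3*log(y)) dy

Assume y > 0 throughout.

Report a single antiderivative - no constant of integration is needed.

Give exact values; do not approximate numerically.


Step 1. Integrate ∫(-4*y**3*log(y)) dy by parts with u = log(y), dv = (-4*y**3) dy, so v = -y**4 [assuming y > 0]: now -y**4*log(y) + ∫(y**3) dy.
Step 2. Evaluate the standard form: now -y**4*log(y) + y**4/4.
Answer: -y**4*log(y) + y**4/4.


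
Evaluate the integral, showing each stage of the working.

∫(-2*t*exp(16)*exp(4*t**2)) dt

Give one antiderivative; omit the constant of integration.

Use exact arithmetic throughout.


Step 1. Substitute u = t**2 + 4, turning ∫(-2*t*exp(16)*exp(4*t**2)) dt into ∫(-exp(4*u)) du: now ∫(-exp(4*u)) du.
Step 2. Evaluate the standard form: now -exp(4*u)/4.
Step 3. Substitute back u = t**2 + 4: now -exp(4*t**2 + 16)/4.
Answer: -exp(4*t**2 + 16)/4.


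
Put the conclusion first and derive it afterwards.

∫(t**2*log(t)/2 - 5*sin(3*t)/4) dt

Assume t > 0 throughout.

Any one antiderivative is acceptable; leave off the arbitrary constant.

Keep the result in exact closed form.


The answer is t**3*log(t)/6 - t**3/18 + 5*cos(3*t)/12.
Step 1. Rewrite: now ∫(t**2*log(t)/2) dt + ∫(-5*sin(3*t)/4) dt.
Step 2. Evaluate the standard form: now 5*cos(3*t)/12 + ∫(t**2*log(t)/2) dt.
Step 3. Integrate ∫(t**2*log(t)/2) dt by parts with u = log(t), dv = (t**2/2) dt, so v = t**3/6 [assuming t > 0]: now t**3*log(t)/6 + 5*cos(3*t)/12 + ∫(-t**2/6) dt.
Step 4. Evaluate the standard form: now t**3*log(t)/6 - t**3/18 + 5*cos(3*t)/12.
Answer: t**3*log(t)/6 - t**3/18 + 5*cos(3*t)/12.


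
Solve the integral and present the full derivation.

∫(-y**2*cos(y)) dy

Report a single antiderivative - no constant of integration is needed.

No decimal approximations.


Step 1. Integrate ∫(-y**2*cos(y)) dy by parts with u = y**2, dv = (-cos(y)) dy, so v = -sin(y): now -y**2*sin(y) + ∫(2*y*sin(y)) dy.
Step 2. Integrate ∫(2*y*sin(y)) dy by parts with u = y, dv = (2*sin(y)) dy, so v = -2*cos(y): now -y**2*sin(y) - 2*y*cos(y) + ∫(2*cos(y)) dy.
Step 3. Evaluate the standard form: now -y**2*sin(y) - 2*y*cos(y) + 2*sin(y).
Answer: -y**2*sin(y) - 2*y*cos(y) + 2*sin(y).


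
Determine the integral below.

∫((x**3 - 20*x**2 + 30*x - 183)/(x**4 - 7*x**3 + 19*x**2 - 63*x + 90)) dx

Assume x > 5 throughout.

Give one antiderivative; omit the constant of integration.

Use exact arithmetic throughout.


Answer: -4*log(x - 5) + 5*log(x - 2) - atan(x/3).


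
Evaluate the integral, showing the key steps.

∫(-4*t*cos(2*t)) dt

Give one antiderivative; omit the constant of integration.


Step 1. Integrate ∫(-4*t*cos(2*t)) dt by parts with u = t, dv = (-4*cos(2*t)) dt, so v = -2*sin(2*t): now -2*t*sin(2*t) + ∫(2*sin(2*t)) dt.
Step 2. Evaluate the standard form: now -2*t*sin(2*t) - cos(2*t).
Answer: -2*t*sin(2*t) - cos(2*t).


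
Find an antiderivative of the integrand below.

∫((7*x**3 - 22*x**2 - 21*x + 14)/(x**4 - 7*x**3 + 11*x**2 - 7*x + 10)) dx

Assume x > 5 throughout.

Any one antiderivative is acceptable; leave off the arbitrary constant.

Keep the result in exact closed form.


Answer: 3*log(x - 5) + 4*log(x - 2) + 4*atan(x).


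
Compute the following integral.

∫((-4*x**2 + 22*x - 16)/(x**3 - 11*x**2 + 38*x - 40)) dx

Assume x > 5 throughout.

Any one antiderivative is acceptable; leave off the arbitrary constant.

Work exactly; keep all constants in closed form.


Answer: -2*log(x - 5) - 4*log(x - 4) + 2*log(x - 2).


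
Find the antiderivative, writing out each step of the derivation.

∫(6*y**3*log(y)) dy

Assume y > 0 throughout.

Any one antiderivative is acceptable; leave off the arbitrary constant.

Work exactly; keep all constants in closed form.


Step 1. Integrate ∫(6*y**3*log(y)) dy by parts with u = log(y), dv = (6*y**3) dy, so v = 3*y**4/2 [assuming y > 0]: now 3*y**4*log(y)/2 + ∫(-3*y**3/2) dy.
Step 2. Evaluate the standard form: now 3*y**4*log(y)/2 - 3*y**4/8.
Answer: 3*y**4*log(y)/2 - 3*y**4/8.


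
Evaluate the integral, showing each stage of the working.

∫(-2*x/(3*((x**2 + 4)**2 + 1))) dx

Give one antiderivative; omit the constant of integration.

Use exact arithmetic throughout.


Step 1. Substitute u = x**2 + 4, turning ∫(-2*x/(3*((x**2 + 4)**2 + 1))) dx into ∫(-1/(3*(u**2 + 1))) du: now ∫(-1/(3*(u**2 + 1))) du.
Step 2. Evaluate the standard form: now -atan(u)/3.
Step 3. Substitute back u = x**2 + 4: now -atan(x**2 + 4)/3.
Answer: -atan(x**2 + 4)/3.


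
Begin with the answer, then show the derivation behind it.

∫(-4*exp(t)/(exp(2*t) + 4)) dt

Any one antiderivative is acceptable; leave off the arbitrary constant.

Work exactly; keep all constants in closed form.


The answer is -2*atan(exp(t)/2).
Step 1. Substitute u = exp(t), turning ∫(-4*exp(t)/(exp(2*t) + 4)) dt into ∫(-4/(u**2 + 4)) du: now ∫(-4/(u**2 + 4)) du.
Step 2. Evaluate the standard form: now -2*atan(u/2).
Step 3. Substitute back u = exp(t): now -2*atan(exp(t)/2).
Answer: -2*atan(exp(t)/2).


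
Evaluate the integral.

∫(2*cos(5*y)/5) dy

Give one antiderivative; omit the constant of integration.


Answer: 2*sin(5*y)/25.


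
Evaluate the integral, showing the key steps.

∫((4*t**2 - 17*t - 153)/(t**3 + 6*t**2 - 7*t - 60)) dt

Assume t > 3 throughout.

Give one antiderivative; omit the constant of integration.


Step 1. Decompose ∫((4*t**2 - 17*t - 153)/(t**3 + 6*t**2 - 7*t - 60)) dt by partial fractions, (4*t**2 - 17*t - 153)/(t**3 + 6*t**2 - 7*t - 60) = 4/(t + 5) + 3/(t + 4) - 3/(t - 3): now ∫(-3/(t - 3)) dt + ∫(3/(t + 4)) dt + ∫(4/(t + 5)) dt.
Step 2. Evaluate the standard form [assuming t > -5]: now 4*log(t + 5) + ∫(-3/(t - 3)) dt + ∫(3/(t + 4)) dt.
Step 3. Evaluate the standard form [assuming t > -4]: now 3*log(t + 4) + 4*log(t + 5) + ∫(-3/(t - 3)) dt.
Step 4. Evaluate the standard form [assuming t > 3]: now -3*log(t - 3) + 3*log(t + 4) + 4*log(t + 5).
Answer: -3*log(t - 3) + 3*log(t + 4) + 4*log(t + 5).


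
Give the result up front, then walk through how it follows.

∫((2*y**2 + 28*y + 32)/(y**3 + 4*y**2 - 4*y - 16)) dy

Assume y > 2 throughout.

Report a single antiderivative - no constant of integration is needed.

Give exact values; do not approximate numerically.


The answer is 4*log(y - 2) + 2*log(y + 2) - 4*log(y + 4).
Step 1. Decompose ∫((2*y**2 + 28*y + 32)/(y**3 + 4*y**2 - 4*y - 16)) dy by partial fractions, (2*y**2 + 28*y + 32)/(y**3 + 4*y**2 - 4*y - 16) = -4/(y + 4) + 2/(y + 2) + 4/(y - 2): now ∫(4/(y - 2)) dy + ∫(2/(y + 2)) dy + ∫(-4/(y + 4)) dy.
Step 2. Evaluate the standard form [assuming y > -4]: now -4*log(y + 4) + ∫(4/(y - 2)) dy + ∫(2/(y + 2)) dy.
Step 3. Evaluate the standard form [assuming y > 2]: now 4*log(y - 2) - 4*log(y + 4) + ∫(2/(y + 2)) dy.
Step 4. Evaluate the standard form [assuming y > -2]: now 4*log(y - 2) + 2*log(y + 2) - 4*log(y + 4).
Answer: 4*log(y - 2) + 2*log(y + 2) - 4*log(y + 4).


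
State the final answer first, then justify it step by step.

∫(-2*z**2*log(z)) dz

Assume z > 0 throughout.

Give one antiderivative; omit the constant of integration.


The answer is -2*z**3*log(z)/3 + 2*z**3/9.
Step 1. Integrate ∫(-2*z**2*log(z)) dz by parts with u = log(z), dv = (-2*z**2) dz, so v = -2*z**3/3 [assuming z > 0]: now -2*z**3*log(z)/3 + ∫(2*z**2/3) dz.
Step 2. Evaluate the standard form: now -2*z**3*log(z)/3 + 2*z**3/9.
Answer: -2*z**3*log(z)/3 + 2*z**3/9.


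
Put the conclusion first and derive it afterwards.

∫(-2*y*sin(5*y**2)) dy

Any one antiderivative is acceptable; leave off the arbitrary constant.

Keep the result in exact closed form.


The answer is cos(5*y**2)/5.
Step 1. Substitute u = y**2, turning ∫(-2*y*sin(5*y**2)) dy into ∫(-sin(5*u)) du: now ∫(-sin(5*u)) du.
Step 2. Evaluate the standard form: now cos(5*u)/5.
Step 3. Substitute back u = y**2: now cos(5*y**2)/5.
Answer: cos(5*y**2)/5.


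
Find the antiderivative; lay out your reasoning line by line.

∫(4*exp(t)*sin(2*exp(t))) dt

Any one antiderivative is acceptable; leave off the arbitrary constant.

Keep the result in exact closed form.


Step 1. Substitute u = exp(t), turning ∫(4*exp(t)*sin(2*exp(t))) dt into ∫(4*sin(2*u)) du: now ∫(4*sin(2*u)) du.
Step 2. Evaluate the standard form: now -2*cos(2*u).
Step 3. Substitute back u = exp(t): now -2*cos(2*exp(t)).
Answer: -2*cos(2*exp(t)).


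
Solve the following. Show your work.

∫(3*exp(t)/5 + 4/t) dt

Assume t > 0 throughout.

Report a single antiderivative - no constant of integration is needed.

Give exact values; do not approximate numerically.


Step 1. Rewrite: now ∫(4/t) dt + ∫(3*exp(t)/5) dt.
Step 2. Evaluate the standard form [assuming t > 0]: now 4*log(t) + ∫(3*exp(t)/5) dt.
Step 3. Evaluate the standard form: now 3*exp(t)/5 + 4*log(t).
Answer: 3*exp(t)/5 + 4*log(t).


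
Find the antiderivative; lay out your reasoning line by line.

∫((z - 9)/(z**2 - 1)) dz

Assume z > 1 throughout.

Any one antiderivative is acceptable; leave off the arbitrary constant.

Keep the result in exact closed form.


Step 1. Decompose ∫((z - 9)/(z**2 - 1)) dz by partial fractions, (z - 9)/(z**2 - 1) = 5/(z + 1) - 4/(z - 1): now ∫(-4/(z - 1)) dz + ∫(5/(z + 1)) dz.
Step 2. Evaluate the standard form [assuming z > 1]: now -4*log(z - 1) + ∫(5/(z + 1)) dz.
Step 3. Evaluate the standard form [assuming z > -1]: now -4*log(z - 1) + 5*log(z + 1).
Answer: -4*log(z - 1) + 5*log(z + 1).


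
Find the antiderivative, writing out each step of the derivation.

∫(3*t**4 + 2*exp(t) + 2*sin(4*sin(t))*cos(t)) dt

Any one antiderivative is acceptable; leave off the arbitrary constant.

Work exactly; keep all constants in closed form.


Step 1. Rewrite: now ∫(3*t**4) dt + ∫(2*sin(4*sin(t))*cos(t)) dt + ∫(2*exp(t)) dt.
Step 2. Evaluate the standard form: now 2*exp(t) + ∫(3*t**4) dt + ∫(2*sin(4*sin(t))*cos(t)) dt.
Step 3. Evaluate the standard form: now 3*t**5/5 + 2*exp(t) + ∫(2*sin(4*sin(t))*cos(t)) dt.
Step 4. Substitute u = sin(t), turning ∫(2*sin(4*sin(t))*cos(t)) dt into ∫(2*sin(4*u)) du: now 3*t**5/5 + 2*exp(t) + ∫(2*sin(4*u)) du.
Step 5. Evaluate the standard form: now 3*t**5/5 + 2*exp(t) - cos(4*u)/2.
Step 6. Substitute back u = sin(t): now 3*t**5/5 + 2*exp(t) - cos(4*sin(t))/2.
Answer: 3*t**5/5 + 2*exp(t) - cos(4*sin(t))/2.


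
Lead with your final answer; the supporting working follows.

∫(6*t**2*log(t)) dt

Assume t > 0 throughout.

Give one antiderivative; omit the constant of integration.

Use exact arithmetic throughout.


The answer is 2*t**3*log(t) - 2*t**3/3.
Step 1. Integrate ∫(6*t**2*log(t)) dt by parts with u = log(t), dv = (6*t**2) dt, so v = 2*t**3 [assuming t > 0]: now 2*t**3*log(t) + ∫(-2*t**2) dt.
Step 2. Evaluate the standard form: now 2*t**3*log(t) - 2*t**3/3.
Answer: 2*t**3*log(t) - 2*t**3/3.


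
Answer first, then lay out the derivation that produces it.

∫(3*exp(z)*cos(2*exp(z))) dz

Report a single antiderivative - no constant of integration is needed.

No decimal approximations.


The answer is 3*sin(2*exp(z))/2.
Step 1. Substitute u = exp(z), turning ∫(3*exp(z)*cos(2*exp(z))) dz into ∫(3*cos(2*u)) du: now ∫(3*cos(2*u)) du.
Step 2. Evaluate the standard form: now 3*sin(2*u)/2.
Step 3. Substitute back u = exp(z): now 3*sin(2*exp(z))/2.
Answer: 3*sin(2*exp(z))/2.


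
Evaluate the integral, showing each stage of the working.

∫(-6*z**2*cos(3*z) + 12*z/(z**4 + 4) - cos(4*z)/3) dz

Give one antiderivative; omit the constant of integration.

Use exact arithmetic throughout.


Step 1. Rewrite: now ∫(12*z/(z**4 + 4)) dz + ∫(-6*z**2*cos(3*z)) dz + ∫(-cos(4*z)/3) dz.
Step 2. Integrate ∫(-6*z**2*cos(3*z)) dz by parts with u = z**2, dv = (-6*cos(3*z)) dz, so v = -2*sin(3*z): now -2*z**2*sin(3*z) + ∫(12*z/(z**4 + 4)) dz + ∫(4*z*sin(3*z)) dz + ∫(-cos(4*z)/3) dz.
Step 3. Integrate ∫(4*z*sin(3*z)) dz by parts with u = z, dv = (4*sin(3*z)) dz, so v = -4*cos(3*z)/3: now -2*z**2*sin(3*z) - 4*z*cos(3*z)/3 + ∫(12*z/(z**4 + 4)) dz + ∫(4*cos(3*z)/3) dz + ∫(-cos(4*z)/3) dz.
Step 4. Evaluate the standard form: now -2*z**2*sin(3*z) - 4*z*cos(3*z)/3 + 4*sin(3*z)/9 + ∫(12*z/(z**4 + 4)) dz + ∫(-cos(4*z)/3) dz.
Step 5. Evaluate the standard form: now -2*z**2*sin(3*z) - 4*z*cos(3*z)/3 + 4*sin(3*z)/9 - sin(4*z)/12 + ∫(12*z/(z**4 + 4)) dz.
Step 6. Substitute u = z**2, turning ∫(12*z/(z**4 + 4)) dz into ∫(6/(u**2 + 4)) du: now -2*z**2*sin(3*z) - 4*z*cos(3*z)/3 + 4*sin(3*z)/9 - sin(4*z)/12 + ∫(6/(u**2 + 4)) du.
Step 7. Evaluate the standard form: now -2*z**2*sin(3*z) - 4*z*cos(3*z)/3 + 4*sin(3*z)/9 - sin(4*z)/12 + 3*atan(u/2).
Step 8. Substitute back u = z**2: now -2*z**2*sin(3*z) - 4*z*cos(3*z)/3 + 4*sin(3*z)/9 - sin(4*z)/12 + 3*atan(z**2/2).
Answer: -2*z**2*sin(3*z) - 4*z*cos(3*z)/3 + 4*sin(3*z)/9 - sin(4*z)/12 + 3*atan(z**2/2).


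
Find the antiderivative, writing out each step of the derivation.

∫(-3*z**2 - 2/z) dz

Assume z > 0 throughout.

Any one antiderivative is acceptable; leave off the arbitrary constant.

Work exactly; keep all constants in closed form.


Step 1. Rewrite: now ∫(-2/z) dz + ∫(-3*z**2) dz.
Step 2. Evaluate the standard form [assuming z > 0]: now -2*log(z) + ∫(-3*z**2) dz.
Step 3. Evaluate the standard form: now -z**3 - 2*log(z).
Answer: -z**3 - 2*log(z).


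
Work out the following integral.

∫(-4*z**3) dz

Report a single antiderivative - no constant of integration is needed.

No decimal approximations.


Answer: -z**4.


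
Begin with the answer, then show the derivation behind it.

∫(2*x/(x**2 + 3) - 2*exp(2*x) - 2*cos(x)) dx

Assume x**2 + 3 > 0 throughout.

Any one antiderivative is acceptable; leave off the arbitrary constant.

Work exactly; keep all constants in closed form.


The answer is -exp(2*x) + log(x**2 + 3) - 2*sin(x).
Step 1. Rewrite: now ∫(2*x/(x**2 + 3)) dx + ∫(-2*exp(2*x)) dx + ∫(-2*cos(x)) dx.
Step 2. Substitute u = x**2 + 3, turning ∫(2*x/(x**2 + 3)) dx into ∫(1/u) du: now ∫(1/u) du + ∫(-2*exp(2*x)) dx + ∫(-2*cos(x)) dx.
Step 3. Evaluate the standard form [assuming u > 0]: now log(u) + ∫(-2*exp(2*x)) dx + ∫(-2*cos(x)) dx.
Step 4. Substitute back u = x**2 + 3: now log(x**2 + 3) + ∫(-2*exp(2*x)) dx + ∫(-2*cos(x)) dx.
Step 5. Evaluate the standard form: now -exp(2*x) + log(x**2 + 3) + ∫(-2*cos(x)) dx.
Step 6. Evaluate the standard form: now -exp(2*x) + log(x**2 + 3) - 2*sin(x).
Answer: -exp(2*x) + log(x**2 + 3) - 2*sin(x).


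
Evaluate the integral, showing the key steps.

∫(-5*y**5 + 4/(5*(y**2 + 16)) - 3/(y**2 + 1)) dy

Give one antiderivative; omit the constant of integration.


Step 1. Rewrite: now ∫(-5*y**5) dy + ∫(-3/(y**2 + 1)) dy + ∫(4/(5*(y**2 + 16))) dy.
Step 2. Evaluate the standard form: now -5*y**6/6 + ∫(-3/(y**2 + 1)) dy + ∫(4/(5*(y**2 + 16))) dy.
Step 3. Evaluate the standard form: now -5*y**6/6 - 3*atan(y) + ∫(4/(5*(y**2 + 16))) dy.
Step 4. Evaluate the standard form: now -5*y**6/6 + atan(y/4)/5 - 3*atan(y).
Answer: -5*y**6/6 + atan(y/4)/5 - 3*atan(y).


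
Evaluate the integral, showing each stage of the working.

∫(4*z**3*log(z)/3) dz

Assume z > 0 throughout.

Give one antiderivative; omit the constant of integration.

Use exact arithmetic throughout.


Step 1. Integrate ∫(4*z**3*log(z)/3) dz by parts with u = log(z), dv = (4*z**3/3) dz, so v = z**4/3 [assuming z > 0]: now z**4*log(z)/3 + ∫(-z**3/3) dz.
Step 2. Evaluate the standard form: now z**4*log(z)/3 - z**4/12.
Answer: z**4*log(z)/3 - z**4/12.


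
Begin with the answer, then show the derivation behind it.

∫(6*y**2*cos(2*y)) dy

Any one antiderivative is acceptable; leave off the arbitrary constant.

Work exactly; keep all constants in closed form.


The answer is 3*y**2*sin(2*y) + 3*y*cos(2*y) - 3*sin(2*y)/2.
Step 1. Integrate ∫(6*y**2*cos(2*y)) dy by parts with u = y**2, dv = (6*cos(2*y)) dy, so v = 3*sin(2*y): now 3*y**2*sin(2*y) + ∫(-6*y*sin(2*y)) dy.
Step 2. Integrate ∫(-6*y*sin(2*y)) dy by parts with u = y, dv = (-6*sin(2*y)) dy, so v = 3*cos(2*y): now 3*y**2*sin(2*y) + 3*y*cos(2*y) + ∫(-3*cos(2*y)) dy.
Step 3. Evaluate the standard form: now 3*y**2*sin(2*y) + 3*y*cos(2*y) - 3*sin(2*y)/2.
Answer: 3*y**2*sin(2*y) + 3*y*cos(2*y) - 3*sin(2*y)/2.


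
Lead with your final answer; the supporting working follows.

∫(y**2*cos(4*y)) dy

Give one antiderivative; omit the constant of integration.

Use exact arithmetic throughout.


The answer is y**2*sin(4*y)/4 + y*cos(4*y)/8 - sin(4*y)/32.
Step 1. Integrate ∫(y**2*cos(4*y)) dy by parts with u = y**2, dv = (cos(4*y)) dy, so v = sin(4*y)/4: now y**2*sin(4*y)/4 + ∫(-y*sin(4*y)/2) dy.
Step 2. Integrate ∫(-y*sin(4*y)/2) dy by parts with u = y, dv = (-sin(4*y)/2) dy, so v = cos(4*y)/8: now y**2*sin(4*y)/4 + y*cos(4*y)/8 + ∫(-cos(4*y)/8) dy.
Step 3. Evaluate the standard form: now y**2*sin(4*y)/4 + y*cos(4*y)/8 - sin(4*y)/32.
Answer: y**2*sin(4*y)/4 + y*cos(4*y)/8 - sin(4*y)/32.


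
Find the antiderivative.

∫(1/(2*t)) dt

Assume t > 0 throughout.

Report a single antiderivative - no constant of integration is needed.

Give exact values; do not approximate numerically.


Answer: log(t)/2.


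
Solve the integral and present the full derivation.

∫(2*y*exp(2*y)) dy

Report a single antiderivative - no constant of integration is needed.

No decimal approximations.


Step 1. Integrate ∫(2*y*exp(2*y)) dy by parts with u = y, dv = (2*exp(2*y)) dy, so v = exp(2*y): now y*exp(2*y) + ∫(-exp(2*y)) dy.
Step 2. Evaluate the standard form: now y*exp(2*y) - exp(2*y)/2.
Answer: y*exp(2*y) - exp(2*y)/2.


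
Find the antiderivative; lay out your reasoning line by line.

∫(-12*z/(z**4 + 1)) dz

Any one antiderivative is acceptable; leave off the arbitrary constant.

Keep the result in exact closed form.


Step 1. Substitute u = z**2, turning ∫(-12*z/(z**4 + 1)) dz into ∫(-6/(u**2 + 1)) du: now ∫(-6/(u**2 + 1)) du.
Step 2. Evaluate the standard form: now -6*atan(u).
Step 3. Substitute back u = z**2: now -6*atan(z**2).
Answer: -6*atan(z**2).


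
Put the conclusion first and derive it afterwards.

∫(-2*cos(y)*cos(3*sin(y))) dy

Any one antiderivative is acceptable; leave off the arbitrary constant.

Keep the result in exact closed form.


The answer is -2*sin(3*sin(y))/3.
Step 1. Substitute u = sin(y), turning ∫(-2*cos(y)*cos(3*sin(y))) dy into ∫(-2*cos(3*u)) du: now ∫(-2*cos(3*u)) du.
Step 2. Evaluate the standard form: now -2*sin(3*u)/3.
Step 3. Substitute back u = sin(y): now -2*sin(3*sin(y))/3.
Answer: -2*sin(3*sin(y))/3.


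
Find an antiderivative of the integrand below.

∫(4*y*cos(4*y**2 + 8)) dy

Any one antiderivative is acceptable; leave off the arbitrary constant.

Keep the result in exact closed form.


Answer: sin(4*y**2 + 8)/2.


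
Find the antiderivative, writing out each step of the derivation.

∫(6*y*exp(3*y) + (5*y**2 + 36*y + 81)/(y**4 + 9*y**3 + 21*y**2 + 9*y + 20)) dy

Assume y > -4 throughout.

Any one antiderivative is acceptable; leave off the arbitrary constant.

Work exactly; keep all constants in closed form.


Step 1. Rewrite: now ∫(6*y*exp(3*y)) dy + ∫((5*y**2 + 36*y + 81)/(y**4 + 9*y**3 + 21*y**2 + 9*y + 20)) dy.
Step 2. Integrate ∫(6*y*exp(3*y)) dy by parts with u = y, dv = (6*exp(3*y)) dy, so v = 2*exp(3*y): now 2*y*exp(3*y) + ∫((5*y**2 + 36*y + 81)/(y**4 + 9*y**3 + 21*y**2 + 9*y + 20)) dy + ∫(-2*exp(3*y)) dy.
Step 3. Evaluate the standard form: now 2*y*exp(3*y) - 2*exp(3*y)/3 + ∫((5*y**2 + 36*y + 81)/(y**4 + 9*y**3 + 21*y**2 + 9*y + 20)) dy.
Step 4. Decompose ∫((5*y**2 + 36*y + 81)/(y**4 + 9*y**3 + 21*y**2 + 9*y + 20)) dy by partial fractions, (5*y**2 + 36*y + 81)/(y**4 + 9*y**3 + 21*y**2 + 9*y + 20) = 4/(y**2 + 1) - 1/(y + 5) + 1/(y + 4): now 2*y*exp(3*y) - 2*exp(3*y)/3 + ∫(1/(y + 4)) dy + ∫(-1/(y + 5)) dy + ∫(4/(y**2 + 1)) dy.
Step 5. Evaluate the standard form [assuming y > -5]: now 2*y*exp(3*y) - 2*exp(3*y)/3 - log(y + 5) + ∫(1/(y + 4)) dy + ∫(4/(y**2 + 1)) dy.
Step 6. Evaluate the standard form [assuming y > -4]: now 2*y*exp(3*y) - 2*exp(3*y)/3 + log(y + 4) - log(y + 5) + ∫(4/(y**2 + 1)) dy.
Step 7. Evaluate the standard form: now 2*y*exp(3*y) - 2*exp(3*y)/3 + log(y + 4) - log(y + 5) + 4*atan(y).
Answer: 2*y*exp(3*y) - 2*exp(3*y)/3 + log(y + 4) - log(y + 5) + 4*atan(y).
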